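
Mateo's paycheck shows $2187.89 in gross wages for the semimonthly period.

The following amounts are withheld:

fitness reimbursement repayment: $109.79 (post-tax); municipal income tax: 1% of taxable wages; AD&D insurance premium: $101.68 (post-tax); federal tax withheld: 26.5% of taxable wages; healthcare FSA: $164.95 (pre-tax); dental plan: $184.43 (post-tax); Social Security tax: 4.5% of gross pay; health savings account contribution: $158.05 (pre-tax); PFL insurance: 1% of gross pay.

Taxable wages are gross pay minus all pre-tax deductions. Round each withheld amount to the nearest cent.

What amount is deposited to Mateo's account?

Health savings account contribution: $158.05
Healthcare FSA: $164.95
Pre-tax total = $158.05 + $164.95 = $323.00
Taxable wages = $2187.89 − $323.00 = $1864.89
Federal tax withheld: $1864.89 × 0.265 = $494.20
Municipal income tax: $1864.89 × 0.01 = $18.65
PFL insurance: $2187.89 × 0.01 = $21.88
Social Security tax: $2187.89 × 0.045 = $98.46
Fitness reimbursement repayment: $109.79
Dental plan: $184.43
AD&D insurance premium: $101.68
Total deductions = $158.05 + $164.95 + $494.20 + $18.65 + $21.88 + $98.46 + $109.79 + $184.43 + $101.68 = $1352.09
Net pay = $2187.89 − $1352.09 = $835.80

$835.80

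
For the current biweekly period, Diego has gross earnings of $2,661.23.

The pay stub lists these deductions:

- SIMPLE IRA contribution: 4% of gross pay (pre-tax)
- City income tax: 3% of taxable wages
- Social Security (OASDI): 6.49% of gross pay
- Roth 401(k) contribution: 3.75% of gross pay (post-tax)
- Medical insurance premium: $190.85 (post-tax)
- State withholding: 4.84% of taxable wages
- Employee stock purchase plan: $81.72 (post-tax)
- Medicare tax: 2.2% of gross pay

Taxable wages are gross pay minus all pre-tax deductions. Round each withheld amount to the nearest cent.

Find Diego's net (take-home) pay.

$1,750.86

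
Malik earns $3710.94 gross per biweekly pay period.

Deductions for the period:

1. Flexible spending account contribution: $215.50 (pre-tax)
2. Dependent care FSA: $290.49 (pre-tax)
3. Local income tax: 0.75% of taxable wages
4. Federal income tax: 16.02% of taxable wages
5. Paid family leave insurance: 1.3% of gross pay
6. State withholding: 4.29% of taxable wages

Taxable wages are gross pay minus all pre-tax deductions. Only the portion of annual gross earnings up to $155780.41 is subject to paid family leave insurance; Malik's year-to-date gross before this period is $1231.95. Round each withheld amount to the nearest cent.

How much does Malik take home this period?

$2481.75

Dependent care FSA: $290.49
Flexible spending account contribution: $215.50
Pre-tax total = $290.49 + $215.50 = $505.99
Taxable wages = $3710.94 − $505.99 = $3204.95
State withholding: $3204.95 × 0.0429 = $137.49
Local income tax: $3204.95 × 0.0075 = $24.04
Federal income tax: $3204.95 × 0.1602 = $513.43
Paid family leave insurance: cap not yet reached, full $3710.94 is subject → $3710.94 × 0.013 = $48.24
Total deductions = $290.49 + $215.50 + $137.49 + $24.04 + $513.43 + $48.24 = $1229.19
Net pay = $3710.94 − $1229.19 = $2481.75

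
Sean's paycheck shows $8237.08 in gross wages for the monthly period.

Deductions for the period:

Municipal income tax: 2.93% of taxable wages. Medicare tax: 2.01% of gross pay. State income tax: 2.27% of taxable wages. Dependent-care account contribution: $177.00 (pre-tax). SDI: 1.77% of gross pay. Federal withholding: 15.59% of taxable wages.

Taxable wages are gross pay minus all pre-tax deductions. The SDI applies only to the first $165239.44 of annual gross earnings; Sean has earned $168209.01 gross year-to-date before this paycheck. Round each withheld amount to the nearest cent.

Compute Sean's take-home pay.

Dependent-care account contribution: $177.00
Taxable wages = $8237.08 − $177.00 = $8060.08
State income tax: $8060.08 × 0.0227 = $182.96
Federal withholding: $8060.08 × 0.1559 = $1256.57
Municipal income tax: $8060.08 × 0.0293 = $236.16
SDI: annual cap $165239.44 already reached (YTD $168209.01), so $0.00
Medicare tax: $8237.08 × 0.0201 = $165.57
Total deductions = $177.00 + $182.96 + $1256.57 + $236.16 + $0.00 + $165.57 = $2018.26
Net pay = $8237.08 − $2018.26 = $6218.82

$6218.82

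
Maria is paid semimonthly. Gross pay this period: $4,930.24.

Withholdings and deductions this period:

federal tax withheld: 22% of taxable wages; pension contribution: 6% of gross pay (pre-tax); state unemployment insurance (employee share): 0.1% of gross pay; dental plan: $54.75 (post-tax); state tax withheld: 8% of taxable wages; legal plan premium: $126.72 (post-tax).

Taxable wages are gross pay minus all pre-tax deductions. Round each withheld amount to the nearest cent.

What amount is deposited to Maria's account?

Pension contribution: $4,930.24 × 0.06 = $295.81
Taxable wages = $4,930.24 − $295.81 = $4,634.43
State tax withheld: $4,634.43 × 0.08 = $370.75
Federal tax withheld: $4,634.43 × 0.22 = $1,019.57
State unemployment insurance (employee share): $4,930.24 × 0.001 = $4.93
Dental plan: $54.75
Legal plan premium: $126.72
Total deductions = $295.81 + $370.75 + $1,019.57 + $4.93 + $54.75 + $126.72 = $1,872.53
Net pay = $4,930.24 − $1,872.53 = $3,057.71

$3,057.71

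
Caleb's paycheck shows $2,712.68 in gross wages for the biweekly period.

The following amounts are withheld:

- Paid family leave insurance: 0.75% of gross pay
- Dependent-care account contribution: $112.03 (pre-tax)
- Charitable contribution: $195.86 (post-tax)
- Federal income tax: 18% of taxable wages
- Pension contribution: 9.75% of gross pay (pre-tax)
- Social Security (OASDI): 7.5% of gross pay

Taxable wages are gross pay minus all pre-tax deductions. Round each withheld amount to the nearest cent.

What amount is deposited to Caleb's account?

Dependent-care account contribution: $112.03
Pension contribution: $2,712.68 × 0.0975 = $264.49
Pre-tax total = $112.03 + $264.49 = $376.52
Taxable wages = $2,712.68 − $376.52 = $2,336.16
Federal income tax: $2,336.16 × 0.18 = $420.51
Social Security (OASDI): $2,712.68 × 0.075 = $203.45
Paid family leave insurance: $2,712.68 × 0.0075 = $20.35
Charitable contribution: $195.86
Total deductions = $112.03 + $264.49 + $420.51 + $203.45 + $20.35 + $195.86 = $1,216.69
Net pay = $2,712.68 − $1,216.69 = $1,495.99

$1,495.99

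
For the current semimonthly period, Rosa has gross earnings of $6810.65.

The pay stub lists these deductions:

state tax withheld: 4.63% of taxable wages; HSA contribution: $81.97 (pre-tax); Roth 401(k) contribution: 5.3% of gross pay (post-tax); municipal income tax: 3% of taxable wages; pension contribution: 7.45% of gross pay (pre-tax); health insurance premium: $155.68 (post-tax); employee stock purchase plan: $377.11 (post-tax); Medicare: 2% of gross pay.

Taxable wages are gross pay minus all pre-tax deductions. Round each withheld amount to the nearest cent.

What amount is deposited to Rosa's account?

$4716.64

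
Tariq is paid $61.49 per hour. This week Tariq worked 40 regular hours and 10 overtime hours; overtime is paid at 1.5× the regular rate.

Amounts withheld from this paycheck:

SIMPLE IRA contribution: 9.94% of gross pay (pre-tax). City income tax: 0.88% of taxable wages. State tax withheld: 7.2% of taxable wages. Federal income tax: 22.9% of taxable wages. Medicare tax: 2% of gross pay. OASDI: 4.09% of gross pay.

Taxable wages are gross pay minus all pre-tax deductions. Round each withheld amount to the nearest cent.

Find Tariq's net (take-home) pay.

Regular pay: 40 × $61.49 = $2,459.60
Overtime pay: 10 × $61.49 × 1.5 = $922.35
Gross pay = $2,459.60 + $922.35 = $3,381.95
SIMPLE IRA contribution: $3,381.95 × 0.0994 = $336.17
Taxable wages = $3,381.95 − $336.17 = $3,045.78
State tax withheld: $3,045.78 × 0.072 = $219.30
Federal income tax: $3,045.78 × 0.229 = $697.48
City income tax: $3,045.78 × 0.0088 = $26.80
OASDI: $3,381.95 × 0.0409 = $138.32
Medicare tax: $3,381.95 × 0.02 = $67.64
Total deductions = $336.17 + $219.30 + $697.48 + $26.80 + $138.32 + $67.64 = $1,485.71
Net pay = $3,381.95 − $1,485.71 = $1,896.24

$1,896.24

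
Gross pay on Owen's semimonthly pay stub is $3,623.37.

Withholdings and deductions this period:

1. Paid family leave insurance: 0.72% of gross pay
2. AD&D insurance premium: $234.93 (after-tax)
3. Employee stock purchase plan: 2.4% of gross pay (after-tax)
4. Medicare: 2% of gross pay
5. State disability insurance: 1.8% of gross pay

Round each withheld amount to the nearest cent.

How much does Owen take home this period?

$3,137.70

State disability insurance: $3,623.37 × 0.018 = $65.22
Medicare: $3,623.37 × 0.02 = $72.47
Paid family leave insurance: $3,623.37 × 0.0072 = $26.09
Employee stock purchase plan: $3,623.37 × 0.024 = $86.96
AD&D insurance premium: $234.93
Total deductions = $65.22 + $72.47 + $26.09 + $86.96 + $234.93 = $485.67
Net pay = $3,623.37 − $485.67 = $3,137.70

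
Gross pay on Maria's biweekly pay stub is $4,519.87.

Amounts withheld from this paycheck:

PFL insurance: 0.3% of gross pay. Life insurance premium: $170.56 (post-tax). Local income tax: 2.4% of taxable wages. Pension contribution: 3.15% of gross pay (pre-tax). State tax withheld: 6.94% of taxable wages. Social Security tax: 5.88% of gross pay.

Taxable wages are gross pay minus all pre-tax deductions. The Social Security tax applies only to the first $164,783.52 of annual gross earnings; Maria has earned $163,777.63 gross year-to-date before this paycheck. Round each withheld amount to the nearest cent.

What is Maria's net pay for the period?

$3,725.36

Pension contribution: $4,519.87 × 0.0315 = $142.38
Taxable wages = $4,519.87 − $142.38 = $4,377.49
State tax withheld: $4,377.49 × 0.0694 = $303.80
Local income tax: $4,377.49 × 0.024 = $105.06
Social Security tax: only $164,783.52 − $163,777.63 = $1,005.89 of this check is subject → $1,005.89 × 0.0588 = $59.15
PFL insurance: $4,519.87 × 0.003 = $13.56
Life insurance premium: $170.56
Total deductions = $142.38 + $303.80 + $105.06 + $59.15 + $13.56 + $170.56 = $794.51
Net pay = $4,519.87 − $794.51 = $3,725.36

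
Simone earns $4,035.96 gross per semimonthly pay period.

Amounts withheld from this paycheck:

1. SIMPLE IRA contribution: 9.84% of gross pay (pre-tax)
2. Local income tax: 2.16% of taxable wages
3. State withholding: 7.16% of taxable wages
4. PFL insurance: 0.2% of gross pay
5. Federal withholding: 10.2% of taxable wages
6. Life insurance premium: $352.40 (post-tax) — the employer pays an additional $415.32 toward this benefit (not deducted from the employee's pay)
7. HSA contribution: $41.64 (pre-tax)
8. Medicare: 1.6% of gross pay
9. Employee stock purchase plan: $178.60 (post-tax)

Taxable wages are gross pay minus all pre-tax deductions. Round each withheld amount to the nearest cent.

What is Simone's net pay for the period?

$2,291.36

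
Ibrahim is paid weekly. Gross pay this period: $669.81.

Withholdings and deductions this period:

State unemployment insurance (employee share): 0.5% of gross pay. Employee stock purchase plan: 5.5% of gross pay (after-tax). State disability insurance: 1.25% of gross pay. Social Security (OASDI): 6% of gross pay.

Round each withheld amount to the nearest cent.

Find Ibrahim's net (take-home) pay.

$581.06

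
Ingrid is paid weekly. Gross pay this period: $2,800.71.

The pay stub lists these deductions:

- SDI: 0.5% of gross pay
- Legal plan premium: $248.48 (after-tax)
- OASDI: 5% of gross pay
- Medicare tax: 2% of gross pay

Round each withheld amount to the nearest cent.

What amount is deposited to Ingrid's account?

$2,342.18

Medicare tax: $2,800.71 × 0.02 = $56.01
OASDI: $2,800.71 × 0.05 = $140.04
SDI: $2,800.71 × 0.005 = $14.00
Legal plan premium: $248.48
Total deductions = $56.01 + $140.04 + $14.00 + $248.48 = $458.53
Net pay = $2,800.71 − $458.53 = $2,342.18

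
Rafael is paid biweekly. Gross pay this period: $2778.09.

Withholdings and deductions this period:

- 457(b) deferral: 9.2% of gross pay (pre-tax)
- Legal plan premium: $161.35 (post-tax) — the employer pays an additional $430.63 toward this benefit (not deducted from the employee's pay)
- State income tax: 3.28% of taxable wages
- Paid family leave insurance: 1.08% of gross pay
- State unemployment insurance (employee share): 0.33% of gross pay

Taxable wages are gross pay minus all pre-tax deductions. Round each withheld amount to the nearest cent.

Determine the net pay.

457(b) deferral: $2778.09 × 0.092 = $255.58
Taxable wages = $2778.09 − $255.58 = $2522.51
State income tax: $2522.51 × 0.0328 = $82.74
Paid family leave insurance: $2778.09 × 0.0108 = $30.00
State unemployment insurance (employee share): $2778.09 × 0.0033 = $9.17
Legal plan premium: $161.35
(Employer's $430.63 toward legal plan premium is not withheld from the employee.)
Total deductions = $255.58 + $82.74 + $30.00 + $9.17 + $161.35 = $538.84
Net pay = $2778.09 − $538.84 = $2239.25

$2239.25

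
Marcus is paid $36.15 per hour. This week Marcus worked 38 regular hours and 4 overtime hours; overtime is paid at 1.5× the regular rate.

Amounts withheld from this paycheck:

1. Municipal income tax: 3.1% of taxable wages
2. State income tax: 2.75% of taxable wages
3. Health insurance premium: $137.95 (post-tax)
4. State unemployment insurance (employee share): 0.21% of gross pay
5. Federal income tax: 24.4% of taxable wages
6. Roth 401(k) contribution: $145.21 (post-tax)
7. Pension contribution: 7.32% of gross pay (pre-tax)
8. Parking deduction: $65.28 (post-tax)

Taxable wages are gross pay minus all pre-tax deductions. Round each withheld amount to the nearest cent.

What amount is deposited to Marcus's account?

$676.45

Regular pay: 38 × $36.15 = $1373.70
Overtime pay: 4 × $36.15 × 1.5 = $216.90
Gross pay = $1373.70 + $216.90 = $1590.60
Pension contribution: $1590.60 × 0.0732 = $116.43
Taxable wages = $1590.60 − $116.43 = $1474.17
Federal income tax: $1474.17 × 0.244 = $359.70
State income tax: $1474.17 × 0.0275 = $40.54
Municipal income tax: $1474.17 × 0.031 = $45.70
State unemployment insurance (employee share): $1590.60 × 0.0021 = $3.34
Roth 401(k) contribution: $145.21
Parking deduction: $65.28
Health insurance premium: $137.95
Total deductions = $116.43 + $359.70 + $40.54 + $45.70 + $3.34 + $145.21 + $65.28 + $137.95 = $914.15
Net pay = $1590.60 − $914.15 = $676.45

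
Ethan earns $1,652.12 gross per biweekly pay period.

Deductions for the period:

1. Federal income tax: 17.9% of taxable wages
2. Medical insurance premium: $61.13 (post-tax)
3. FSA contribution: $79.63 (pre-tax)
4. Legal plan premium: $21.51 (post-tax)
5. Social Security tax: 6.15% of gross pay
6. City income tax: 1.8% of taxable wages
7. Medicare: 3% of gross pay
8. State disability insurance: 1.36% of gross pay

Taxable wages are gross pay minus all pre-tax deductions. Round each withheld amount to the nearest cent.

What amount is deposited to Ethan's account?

FSA contribution: $79.63
Taxable wages = $1,652.12 − $79.63 = $1,572.49
Federal income tax: $1,572.49 × 0.179 = $281.48
City income tax: $1,572.49 × 0.018 = $28.30
Medicare: $1,652.12 × 0.03 = $49.56
Social Security tax: $1,652.12 × 0.0615 = $101.61
State disability insurance: $1,652.12 × 0.0136 = $22.47
Medical insurance premium: $61.13
Legal plan premium: $21.51
Total deductions = $79.63 + $281.48 + $28.30 + $49.56 + $101.61 + $22.47 + $61.13 + $21.51 = $645.69
Net pay = $1,652.12 − $645.69 = $1,006.43

$1,006.43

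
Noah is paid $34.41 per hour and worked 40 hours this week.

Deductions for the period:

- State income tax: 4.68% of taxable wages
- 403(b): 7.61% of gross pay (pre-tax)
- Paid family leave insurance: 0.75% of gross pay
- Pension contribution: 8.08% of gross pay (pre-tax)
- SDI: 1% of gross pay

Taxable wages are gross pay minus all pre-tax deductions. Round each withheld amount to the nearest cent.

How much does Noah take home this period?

$1,082.06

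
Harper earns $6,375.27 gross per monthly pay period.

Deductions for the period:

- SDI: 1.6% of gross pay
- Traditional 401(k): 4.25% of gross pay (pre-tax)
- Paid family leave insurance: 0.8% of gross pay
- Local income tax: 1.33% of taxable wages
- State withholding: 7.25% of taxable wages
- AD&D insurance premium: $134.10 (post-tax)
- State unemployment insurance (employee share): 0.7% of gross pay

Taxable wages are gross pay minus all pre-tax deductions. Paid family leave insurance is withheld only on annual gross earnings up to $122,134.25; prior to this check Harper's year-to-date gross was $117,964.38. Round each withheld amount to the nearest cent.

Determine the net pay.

$5,266.48

Traditional 401(k): $6,375.27 × 0.0425 = $270.95
Taxable wages = $6,375.27 − $270.95 = $6,104.32
State withholding: $6,104.32 × 0.0725 = $442.56
Local income tax: $6,104.32 × 0.0133 = $81.19
SDI: $6,375.27 × 0.016 = $102.00
Paid family leave insurance: only $122,134.25 − $117,964.38 = $4,169.87 of this check is subject → $4,169.87 × 0.008 = $33.36
State unemployment insurance (employee share): $6,375.27 × 0.007 = $44.63
AD&D insurance premium: $134.10
Total deductions = $270.95 + $442.56 + $81.19 + $102.00 + $33.36 + $44.63 + $134.10 = $1,108.79
Net pay = $6,375.27 − $1,108.79 = $5,266.48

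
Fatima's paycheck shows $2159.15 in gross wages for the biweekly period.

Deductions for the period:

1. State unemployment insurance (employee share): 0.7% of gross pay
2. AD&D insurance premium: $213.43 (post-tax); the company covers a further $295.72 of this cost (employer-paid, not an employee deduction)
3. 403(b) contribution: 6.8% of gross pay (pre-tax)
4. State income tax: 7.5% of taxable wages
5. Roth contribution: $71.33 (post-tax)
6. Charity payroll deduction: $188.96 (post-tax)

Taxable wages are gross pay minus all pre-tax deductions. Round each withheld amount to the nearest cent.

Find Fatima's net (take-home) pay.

403(b) contribution: $2159.15 × 0.068 = $146.82
Taxable wages = $2159.15 − $146.82 = $2012.33
State income tax: $2012.33 × 0.075 = $150.92
State unemployment insurance (employee share): $2159.15 × 0.007 = $15.11
Roth contribution: $71.33
Charity payroll deduction: $188.96
AD&D insurance premium: $213.43
(Employer's $295.72 toward AD&D insurance premium is not withheld from the employee.)
Total deductions = $146.82 + $150.92 + $15.11 + $71.33 + $188.96 + $213.43 = $786.57
Net pay = $2159.15 − $786.57 = $1372.58

$1372.58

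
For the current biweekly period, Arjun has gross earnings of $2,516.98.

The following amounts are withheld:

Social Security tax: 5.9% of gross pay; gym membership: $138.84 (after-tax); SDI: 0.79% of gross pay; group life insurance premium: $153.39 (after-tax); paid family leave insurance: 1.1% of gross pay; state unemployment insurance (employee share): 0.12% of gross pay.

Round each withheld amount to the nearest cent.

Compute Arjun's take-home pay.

State unemployment insurance (employee share): $2,516.98 × 0.0012 = $3.02
SDI: $2,516.98 × 0.0079 = $19.88
Social Security tax: $2,516.98 × 0.059 = $148.50
Paid family leave insurance: $2,516.98 × 0.011 = $27.69
Group life insurance premium: $153.39
Gym membership: $138.84
Total deductions = $3.02 + $19.88 + $148.50 + $27.69 + $153.39 + $138.84 = $491.32
Net pay = $2,516.98 − $491.32 = $2,025.66

$2,025.66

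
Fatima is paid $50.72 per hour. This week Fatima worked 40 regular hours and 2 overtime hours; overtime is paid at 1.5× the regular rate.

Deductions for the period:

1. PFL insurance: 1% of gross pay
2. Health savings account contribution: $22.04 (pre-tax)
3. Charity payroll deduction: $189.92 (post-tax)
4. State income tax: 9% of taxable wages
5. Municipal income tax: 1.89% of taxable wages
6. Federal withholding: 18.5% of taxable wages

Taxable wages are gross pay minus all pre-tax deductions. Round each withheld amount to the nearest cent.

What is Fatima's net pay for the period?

Regular pay: 40 × $50.72 = $2,028.80
Overtime pay: 2 × $50.72 × 1.5 = $152.16
Gross pay = $2,028.80 + $152.16 = $2,180.96
Health savings account contribution: $22.04
Taxable wages = $2,180.96 − $22.04 = $2,158.92
Municipal income tax: $2,158.92 × 0.0189 = $40.80
Federal withholding: $2,158.92 × 0.185 = $399.40
State income tax: $2,158.92 × 0.09 = $194.30
PFL insurance: $2,180.96 × 0.01 = $21.81
Charity payroll deduction: $189.92
Total deductions = $22.04 + $40.80 + $399.40 + $194.30 + $21.81 + $189.92 = $868.27
Net pay = $2,180.96 − $868.27 = $1,312.69

$1,312.69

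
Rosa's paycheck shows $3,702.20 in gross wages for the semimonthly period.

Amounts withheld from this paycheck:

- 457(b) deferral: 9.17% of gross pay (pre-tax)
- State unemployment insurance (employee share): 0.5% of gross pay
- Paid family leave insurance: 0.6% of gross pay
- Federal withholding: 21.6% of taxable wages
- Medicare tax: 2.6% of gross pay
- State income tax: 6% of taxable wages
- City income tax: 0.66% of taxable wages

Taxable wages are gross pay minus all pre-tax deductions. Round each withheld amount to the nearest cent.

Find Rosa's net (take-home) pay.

$2,275.43

457(b) deferral: $3,702.20 × 0.0917 = $339.49
Taxable wages = $3,702.20 − $339.49 = $3,362.71
Federal withholding: $3,362.71 × 0.216 = $726.35
State income tax: $3,362.71 × 0.06 = $201.76
City income tax: $3,362.71 × 0.0066 = $22.19
Paid family leave insurance: $3,702.20 × 0.006 = $22.21
Medicare tax: $3,702.20 × 0.026 = $96.26
State unemployment insurance (employee share): $3,702.20 × 0.005 = $18.51
Total deductions = $339.49 + $726.35 + $201.76 + $22.19 + $22.21 + $96.26 + $18.51 = $1,426.77
Net pay = $3,702.20 − $1,426.77 = $2,275.43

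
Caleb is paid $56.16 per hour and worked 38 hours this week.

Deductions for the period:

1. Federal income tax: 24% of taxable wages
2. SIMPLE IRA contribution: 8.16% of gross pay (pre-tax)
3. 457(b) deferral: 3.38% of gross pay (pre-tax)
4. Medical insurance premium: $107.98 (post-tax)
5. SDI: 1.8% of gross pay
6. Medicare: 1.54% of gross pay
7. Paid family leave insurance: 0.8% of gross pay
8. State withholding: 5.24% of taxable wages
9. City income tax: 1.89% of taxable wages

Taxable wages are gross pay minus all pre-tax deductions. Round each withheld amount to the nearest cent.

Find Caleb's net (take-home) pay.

Gross pay: 38 × $56.16 = $2,134.08
SIMPLE IRA contribution: $2,134.08 × 0.0816 = $174.14
457(b) deferral: $2,134.08 × 0.0338 = $72.13
Pre-tax total = $174.14 + $72.13 = $246.27
Taxable wages = $2,134.08 − $246.27 = $1,887.81
City income tax: $1,887.81 × 0.0189 = $35.68
State withholding: $1,887.81 × 0.0524 = $98.92
Federal income tax: $1,887.81 × 0.24 = $453.07
SDI: $2,134.08 × 0.018 = $38.41
Paid family leave insurance: $2,134.08 × 0.008 = $17.07
Medicare: $2,134.08 × 0.0154 = $32.86
Medical insurance premium: $107.98
Total deductions = $174.14 + $72.13 + $35.68 + $98.92 + $453.07 + $38.41 + $17.07 + $32.86 + $107.98 = $1,030.26
Net pay = $2,134.08 − $1,030.26 = $1,103.82

$1,103.82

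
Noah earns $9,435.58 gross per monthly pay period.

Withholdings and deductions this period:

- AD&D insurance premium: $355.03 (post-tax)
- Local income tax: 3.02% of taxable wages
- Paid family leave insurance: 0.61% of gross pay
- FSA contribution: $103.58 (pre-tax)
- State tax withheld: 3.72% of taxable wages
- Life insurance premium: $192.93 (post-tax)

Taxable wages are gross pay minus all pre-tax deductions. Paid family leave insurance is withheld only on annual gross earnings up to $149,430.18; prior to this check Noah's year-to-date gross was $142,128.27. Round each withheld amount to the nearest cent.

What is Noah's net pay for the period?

$8,110.52

FSA contribution: $103.58
Taxable wages = $9,435.58 − $103.58 = $9,332.00
State tax withheld: $9,332.00 × 0.0372 = $347.15
Local income tax: $9,332.00 × 0.0302 = $281.83
Paid family leave insurance: only $149,430.18 − $142,128.27 = $7,301.91 of this check is subject → $7,301.91 × 0.0061 = $44.54
AD&D insurance premium: $355.03
Life insurance premium: $192.93
Total deductions = $103.58 + $347.15 + $281.83 + $44.54 + $355.03 + $192.93 = $1,325.06
Net pay = $9,435.58 − $1,325.06 = $8,110.52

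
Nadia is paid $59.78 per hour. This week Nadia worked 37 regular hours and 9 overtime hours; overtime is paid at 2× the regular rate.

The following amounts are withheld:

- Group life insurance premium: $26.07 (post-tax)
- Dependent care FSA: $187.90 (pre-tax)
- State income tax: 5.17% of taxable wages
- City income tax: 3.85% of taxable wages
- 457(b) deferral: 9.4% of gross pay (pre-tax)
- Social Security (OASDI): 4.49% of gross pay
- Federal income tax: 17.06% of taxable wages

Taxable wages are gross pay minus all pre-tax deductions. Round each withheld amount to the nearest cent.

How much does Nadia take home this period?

Regular pay: 37 × $59.78 = $2211.86
Overtime pay: 9 × $59.78 × 2 = $1076.04
Gross pay = $2211.86 + $1076.04 = $3287.90
Dependent care FSA: $187.90
457(b) deferral: $3287.90 × 0.094 = $309.06
Pre-tax total = $187.90 + $309.06 = $496.96
Taxable wages = $3287.90 − $496.96 = $2790.94
Federal income tax: $2790.94 × 0.1706 = $476.13
State income tax: $2790.94 × 0.0517 = $144.29
City income tax: $2790.94 × 0.0385 = $107.45
Social Security (OASDI): $3287.90 × 0.0449 = $147.63
Group life insurance premium: $26.07
Total deductions = $187.90 + $309.06 + $476.13 + $144.29 + $107.45 + $147.63 + $26.07 = $1398.53
Net pay = $3287.90 − $1398.53 = $1889.37

$1889.37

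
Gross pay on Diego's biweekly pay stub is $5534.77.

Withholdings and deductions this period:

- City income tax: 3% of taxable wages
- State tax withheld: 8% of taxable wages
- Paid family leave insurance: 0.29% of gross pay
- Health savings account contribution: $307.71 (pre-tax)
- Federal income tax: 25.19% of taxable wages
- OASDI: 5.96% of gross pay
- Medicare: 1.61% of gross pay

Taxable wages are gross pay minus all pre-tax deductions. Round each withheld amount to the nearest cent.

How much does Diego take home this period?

$2900.36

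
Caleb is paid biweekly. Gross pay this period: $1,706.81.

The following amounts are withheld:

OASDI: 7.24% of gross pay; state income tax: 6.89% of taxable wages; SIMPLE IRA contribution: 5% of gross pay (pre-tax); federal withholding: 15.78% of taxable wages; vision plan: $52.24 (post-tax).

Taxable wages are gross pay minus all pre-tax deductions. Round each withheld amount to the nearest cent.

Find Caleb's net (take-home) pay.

SIMPLE IRA contribution: $1,706.81 × 0.05 = $85.34
Taxable wages = $1,706.81 − $85.34 = $1,621.47
State income tax: $1,621.47 × 0.0689 = $111.72
Federal withholding: $1,621.47 × 0.1578 = $255.87
OASDI: $1,706.81 × 0.0724 = $123.57
Vision plan: $52.24
Total deductions = $85.34 + $111.72 + $255.87 + $123.57 + $52.24 = $628.74
Net pay = $1,706.81 − $628.74 = $1,078.07

$1,078.07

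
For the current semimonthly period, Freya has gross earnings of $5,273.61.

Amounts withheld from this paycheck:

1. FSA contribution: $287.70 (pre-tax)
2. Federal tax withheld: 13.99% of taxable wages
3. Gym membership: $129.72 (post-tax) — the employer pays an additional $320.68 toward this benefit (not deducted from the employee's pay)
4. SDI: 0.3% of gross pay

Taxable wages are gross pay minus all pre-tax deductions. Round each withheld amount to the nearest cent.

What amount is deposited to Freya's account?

$4,142.84

FSA contribution: $287.70
Taxable wages = $5,273.61 − $287.70 = $4,985.91
Federal tax withheld: $4,985.91 × 0.1399 = $697.53
SDI: $5,273.61 × 0.003 = $15.82
Gym membership: $129.72
(Employer's $320.68 toward gym membership is not withheld from the employee.)
Total deductions = $287.70 + $697.53 + $15.82 + $129.72 = $1,130.77
Net pay = $5,273.61 − $1,130.77 = $4,142.84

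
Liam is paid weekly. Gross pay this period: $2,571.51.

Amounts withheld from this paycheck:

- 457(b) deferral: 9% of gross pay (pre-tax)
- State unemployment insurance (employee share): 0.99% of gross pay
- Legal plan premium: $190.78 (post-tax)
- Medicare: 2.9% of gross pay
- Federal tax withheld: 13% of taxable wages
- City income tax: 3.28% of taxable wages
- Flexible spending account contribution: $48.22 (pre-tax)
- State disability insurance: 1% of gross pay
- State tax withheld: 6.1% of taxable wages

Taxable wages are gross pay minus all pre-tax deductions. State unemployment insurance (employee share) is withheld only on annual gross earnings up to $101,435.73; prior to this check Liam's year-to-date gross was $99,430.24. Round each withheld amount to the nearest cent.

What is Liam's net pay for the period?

$1,468.02

457(b) deferral: $2,571.51 × 0.09 = $231.44
Flexible spending account contribution: $48.22
Pre-tax total = $231.44 + $48.22 = $279.66
Taxable wages = $2,571.51 − $279.66 = $2,291.85
Federal tax withheld: $2,291.85 × 0.13 = $297.94
City income tax: $2,291.85 × 0.0328 = $75.17
State tax withheld: $2,291.85 × 0.061 = $139.80
Medicare: $2,571.51 × 0.029 = $74.57
State disability insurance: $2,571.51 × 0.01 = $25.72
State unemployment insurance (employee share): only $101,435.73 − $99,430.24 = $2,005.49 of this check is subject → $2,005.49 × 0.0099 = $19.85
Legal plan premium: $190.78
Total deductions = $231.44 + $48.22 + $297.94 + $75.17 + $139.80 + $74.57 + $25.72 + $19.85 + $190.78 = $1,103.49
Net pay = $2,571.51 − $1,103.49 = $1,468.02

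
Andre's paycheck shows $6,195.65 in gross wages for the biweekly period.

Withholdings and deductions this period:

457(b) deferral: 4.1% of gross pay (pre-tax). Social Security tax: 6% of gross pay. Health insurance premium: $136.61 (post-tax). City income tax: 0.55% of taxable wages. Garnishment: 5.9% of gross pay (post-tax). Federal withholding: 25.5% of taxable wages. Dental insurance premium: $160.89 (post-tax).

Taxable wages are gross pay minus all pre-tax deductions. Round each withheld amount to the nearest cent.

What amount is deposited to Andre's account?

$3,359.05

457(b) deferral: $6,195.65 × 0.041 = $254.02
Taxable wages = $6,195.65 − $254.02 = $5,941.63
City income tax: $5,941.63 × 0.0055 = $32.68
Federal withholding: $5,941.63 × 0.255 = $1,515.12
Social Security tax: $6,195.65 × 0.06 = $371.74
Health insurance premium: $136.61
Dental insurance premium: $160.89
Garnishment: $6,195.65 × 0.059 = $365.54
Total deductions = $254.02 + $32.68 + $1,515.12 + $371.74 + $136.61 + $160.89 + $365.54 = $2,836.60
Net pay = $6,195.65 − $2,836.60 = $3,359.05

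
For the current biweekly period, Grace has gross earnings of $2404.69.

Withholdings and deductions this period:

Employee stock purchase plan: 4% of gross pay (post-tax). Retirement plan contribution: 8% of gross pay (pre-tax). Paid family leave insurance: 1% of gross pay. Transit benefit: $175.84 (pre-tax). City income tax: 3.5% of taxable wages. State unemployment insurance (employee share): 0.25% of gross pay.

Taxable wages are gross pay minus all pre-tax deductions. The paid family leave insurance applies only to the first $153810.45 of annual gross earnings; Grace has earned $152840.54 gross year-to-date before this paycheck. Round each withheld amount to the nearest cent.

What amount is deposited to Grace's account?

$1853.29

Transit benefit: $175.84
Retirement plan contribution: $2404.69 × 0.08 = $192.38
Pre-tax total = $175.84 + $192.38 = $368.22
Taxable wages = $2404.69 − $368.22 = $2036.47
City income tax: $2036.47 × 0.035 = $71.28
Paid family leave insurance: only $153810.45 − $152840.54 = $969.91 of this check is subject → $969.91 × 0.01 = $9.70
State unemployment insurance (employee share): $2404.69 × 0.0025 = $6.01
Employee stock purchase plan: $2404.69 × 0.04 = $96.19
Total deductions = $175.84 + $192.38 + $71.28 + $9.70 + $6.01 + $96.19 = $551.40
Net pay = $2404.69 − $551.40 = $1853.29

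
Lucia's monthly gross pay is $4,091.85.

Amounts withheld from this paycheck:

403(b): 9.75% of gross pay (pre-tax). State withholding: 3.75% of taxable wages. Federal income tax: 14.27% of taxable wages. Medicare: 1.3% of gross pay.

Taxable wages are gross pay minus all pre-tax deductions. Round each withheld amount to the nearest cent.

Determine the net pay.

403(b): $4,091.85 × 0.0975 = $398.96
Taxable wages = $4,091.85 − $398.96 = $3,692.89
Federal income tax: $3,692.89 × 0.1427 = $526.98
State withholding: $3,692.89 × 0.0375 = $138.48
Medicare: $4,091.85 × 0.013 = $53.19
Total deductions = $398.96 + $526.98 + $138.48 + $53.19 = $1,117.61
Net pay = $4,091.85 − $1,117.61 = $2,974.24

$2,974.24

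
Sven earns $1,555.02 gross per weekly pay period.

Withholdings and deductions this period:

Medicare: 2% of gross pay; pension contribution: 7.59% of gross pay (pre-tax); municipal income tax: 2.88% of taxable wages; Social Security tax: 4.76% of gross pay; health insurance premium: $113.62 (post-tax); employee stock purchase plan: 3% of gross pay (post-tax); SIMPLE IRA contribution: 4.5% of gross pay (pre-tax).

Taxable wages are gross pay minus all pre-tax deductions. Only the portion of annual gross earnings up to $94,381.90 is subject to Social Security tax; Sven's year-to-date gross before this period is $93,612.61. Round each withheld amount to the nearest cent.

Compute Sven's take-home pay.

$1,099.65

Pension contribution: $1,555.02 × 0.0759 = $118.03
SIMPLE IRA contribution: $1,555.02 × 0.045 = $69.98
Pre-tax total = $118.03 + $69.98 = $188.01
Taxable wages = $1,555.02 − $188.01 = $1,367.01
Municipal income tax: $1,367.01 × 0.0288 = $39.37
Medicare: $1,555.02 × 0.02 = $31.10
Social Security tax: only $94,381.90 − $93,612.61 = $769.29 of this check is subject → $769.29 × 0.0476 = $36.62
Health insurance premium: $113.62
Employee stock purchase plan: $1,555.02 × 0.03 = $46.65
Total deductions = $118.03 + $69.98 + $39.37 + $31.10 + $36.62 + $113.62 + $46.65 = $455.37
Net pay = $1,555.02 − $455.37 = $1,099.65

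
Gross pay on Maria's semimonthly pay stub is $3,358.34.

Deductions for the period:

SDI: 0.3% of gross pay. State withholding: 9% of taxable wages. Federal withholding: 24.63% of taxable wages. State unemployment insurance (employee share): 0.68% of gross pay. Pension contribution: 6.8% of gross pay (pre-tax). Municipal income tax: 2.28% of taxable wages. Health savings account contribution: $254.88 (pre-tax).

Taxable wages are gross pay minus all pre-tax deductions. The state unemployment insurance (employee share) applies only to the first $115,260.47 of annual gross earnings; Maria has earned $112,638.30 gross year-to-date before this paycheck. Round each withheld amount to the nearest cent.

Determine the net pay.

Pension contribution: $3,358.34 × 0.068 = $228.37
Health savings account contribution: $254.88
Pre-tax total = $228.37 + $254.88 = $483.25
Taxable wages = $3,358.34 − $483.25 = $2,875.09
Municipal income tax: $2,875.09 × 0.0228 = $65.55
State withholding: $2,875.09 × 0.09 = $258.76
Federal withholding: $2,875.09 × 0.2463 = $708.13
State unemployment insurance (employee share): only $115,260.47 − $112,638.30 = $2,622.17 of this check is subject → $2,622.17 × 0.0068 = $17.83
SDI: $3,358.34 × 0.003 = $10.08
Total deductions = $228.37 + $254.88 + $65.55 + $258.76 + $708.13 + $17.83 + $10.08 = $1,543.60
Net pay = $3,358.34 − $1,543.60 = $1,814.74

$1,814.74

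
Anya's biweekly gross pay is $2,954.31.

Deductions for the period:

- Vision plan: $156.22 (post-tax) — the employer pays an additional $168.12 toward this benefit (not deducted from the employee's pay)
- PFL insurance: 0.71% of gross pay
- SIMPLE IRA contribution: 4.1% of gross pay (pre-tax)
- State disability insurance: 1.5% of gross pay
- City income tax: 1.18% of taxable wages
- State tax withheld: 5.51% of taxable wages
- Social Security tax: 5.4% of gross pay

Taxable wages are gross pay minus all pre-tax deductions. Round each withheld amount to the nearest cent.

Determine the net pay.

$2,262.60

SIMPLE IRA contribution: $2,954.31 × 0.041 = $121.13
Taxable wages = $2,954.31 − $121.13 = $2,833.18
State tax withheld: $2,833.18 × 0.0551 = $156.11
City income tax: $2,833.18 × 0.0118 = $33.43
Social Security tax: $2,954.31 × 0.054 = $159.53
PFL insurance: $2,954.31 × 0.0071 = $20.98
State disability insurance: $2,954.31 × 0.015 = $44.31
Vision plan: $156.22
(Employer's $168.12 toward vision plan is not withheld from the employee.)
Total deductions = $121.13 + $156.11 + $33.43 + $159.53 + $20.98 + $44.31 + $156.22 = $691.71
Net pay = $2,954.31 − $691.71 = $2,262.60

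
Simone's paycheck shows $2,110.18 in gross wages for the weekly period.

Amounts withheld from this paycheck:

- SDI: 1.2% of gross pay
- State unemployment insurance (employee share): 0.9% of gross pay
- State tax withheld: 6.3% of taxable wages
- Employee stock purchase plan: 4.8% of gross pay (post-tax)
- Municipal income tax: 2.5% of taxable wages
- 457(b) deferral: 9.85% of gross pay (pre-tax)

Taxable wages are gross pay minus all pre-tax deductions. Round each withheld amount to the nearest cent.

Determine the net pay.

457(b) deferral: $2,110.18 × 0.0985 = $207.85
Taxable wages = $2,110.18 − $207.85 = $1,902.33
State tax withheld: $1,902.33 × 0.063 = $119.85
Municipal income tax: $1,902.33 × 0.025 = $47.56
SDI: $2,110.18 × 0.012 = $25.32
State unemployment insurance (employee share): $2,110.18 × 0.009 = $18.99
Employee stock purchase plan: $2,110.18 × 0.048 = $101.29
Total deductions = $207.85 + $119.85 + $47.56 + $25.32 + $18.99 + $101.29 = $520.86
Net pay = $2,110.18 − $520.86 = $1,589.32

$1,589.32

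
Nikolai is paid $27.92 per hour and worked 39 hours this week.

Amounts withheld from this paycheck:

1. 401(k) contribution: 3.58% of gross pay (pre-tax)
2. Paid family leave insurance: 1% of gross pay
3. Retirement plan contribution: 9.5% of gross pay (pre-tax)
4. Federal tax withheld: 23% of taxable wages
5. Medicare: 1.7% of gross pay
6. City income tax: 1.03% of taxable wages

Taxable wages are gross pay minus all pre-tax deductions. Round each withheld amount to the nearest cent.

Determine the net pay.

$689.62

Gross pay: 39 × $27.92 = $1,088.88
401(k) contribution: $1,088.88 × 0.0358 = $38.98
Retirement plan contribution: $1,088.88 × 0.095 = $103.44
Pre-tax total = $38.98 + $103.44 = $142.42
Taxable wages = $1,088.88 − $142.42 = $946.46
Federal tax withheld: $946.46 × 0.23 = $217.69
City income tax: $946.46 × 0.0103 = $9.75
Paid family leave insurance: $1,088.88 × 0.01 = $10.89
Medicare: $1,088.88 × 0.017 = $18.51
Total deductions = $38.98 + $103.44 + $217.69 + $9.75 + $10.89 + $18.51 = $399.26
Net pay = $1,088.88 − $399.26 = $689.62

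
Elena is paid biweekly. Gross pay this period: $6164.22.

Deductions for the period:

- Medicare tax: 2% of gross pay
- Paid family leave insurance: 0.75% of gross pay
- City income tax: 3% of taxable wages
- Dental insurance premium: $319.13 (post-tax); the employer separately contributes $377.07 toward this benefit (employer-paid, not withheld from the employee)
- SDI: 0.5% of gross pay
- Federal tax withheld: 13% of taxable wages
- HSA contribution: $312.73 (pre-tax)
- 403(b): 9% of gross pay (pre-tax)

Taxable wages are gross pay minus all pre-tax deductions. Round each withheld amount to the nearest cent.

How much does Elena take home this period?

403(b): $6164.22 × 0.09 = $554.78
HSA contribution: $312.73
Pre-tax total = $554.78 + $312.73 = $867.51
Taxable wages = $6164.22 − $867.51 = $5296.71
City income tax: $5296.71 × 0.03 = $158.90
Federal tax withheld: $5296.71 × 0.13 = $688.57
Paid family leave insurance: $6164.22 × 0.0075 = $46.23
Medicare tax: $6164.22 × 0.02 = $123.28
SDI: $6164.22 × 0.005 = $30.82
Dental insurance premium: $319.13
(Employer's $377.07 toward dental insurance premium is not withheld from the employee.)
Total deductions = $554.78 + $312.73 + $158.90 + $688.57 + $46.23 + $123.28 + $30.82 + $319.13 = $2234.44
Net pay = $6164.22 − $2234.44 = $3929.78

$3929.78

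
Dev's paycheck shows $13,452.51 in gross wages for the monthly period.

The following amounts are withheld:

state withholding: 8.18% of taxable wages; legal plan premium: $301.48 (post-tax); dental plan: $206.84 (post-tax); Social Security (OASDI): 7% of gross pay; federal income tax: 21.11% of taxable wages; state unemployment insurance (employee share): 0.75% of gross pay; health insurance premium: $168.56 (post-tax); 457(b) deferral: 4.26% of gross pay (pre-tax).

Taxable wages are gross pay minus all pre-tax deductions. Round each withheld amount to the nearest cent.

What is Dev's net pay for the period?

457(b) deferral: $13,452.51 × 0.0426 = $573.08
Taxable wages = $13,452.51 − $573.08 = $12,879.43
State withholding: $12,879.43 × 0.0818 = $1,053.54
Federal income tax: $12,879.43 × 0.2111 = $2,718.85
Social Security (OASDI): $13,452.51 × 0.07 = $941.68
State unemployment insurance (employee share): $13,452.51 × 0.0075 = $100.89
Dental plan: $206.84
Health insurance premium: $168.56
Legal plan premium: $301.48
Total deductions = $573.08 + $1,053.54 + $2,718.85 + $941.68 + $100.89 + $206.84 + $168.56 + $301.48 = $6,064.92
Net pay = $13,452.51 − $6,064.92 = $7,387.59

$7,387.59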